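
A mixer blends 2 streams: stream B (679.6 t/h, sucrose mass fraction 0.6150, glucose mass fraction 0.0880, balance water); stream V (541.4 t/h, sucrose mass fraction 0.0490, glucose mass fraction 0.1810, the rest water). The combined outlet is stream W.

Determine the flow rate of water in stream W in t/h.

water out = water in = 679.6×0.297 + 541.4×0.770 = 618.72 t/h.

618.7 t/h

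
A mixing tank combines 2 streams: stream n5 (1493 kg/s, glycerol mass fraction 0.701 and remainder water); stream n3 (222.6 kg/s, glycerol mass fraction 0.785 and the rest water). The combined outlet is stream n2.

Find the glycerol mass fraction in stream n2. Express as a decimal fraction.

0.712

Total flow out = 1493 + 222.6 = 1715.6 kg/s.
glycerol in = 1493×0.701 + 222.6×0.785 = 1221.3 kg/s.
glycerol mass fraction in n2 = 1221.3/1715.6 = 0.712.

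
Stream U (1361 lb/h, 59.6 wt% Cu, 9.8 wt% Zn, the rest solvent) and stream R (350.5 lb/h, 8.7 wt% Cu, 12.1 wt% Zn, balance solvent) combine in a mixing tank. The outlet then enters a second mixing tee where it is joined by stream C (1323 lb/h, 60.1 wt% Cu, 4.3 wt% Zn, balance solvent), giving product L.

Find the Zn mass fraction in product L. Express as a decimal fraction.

0.077

Overall, product flow = 3034.5 lb/h.
Zn in = 1361×0.098 + 350.5×0.121 + 1323×0.043 = 232.68 lb/h.
Zn fraction in L = 0.077.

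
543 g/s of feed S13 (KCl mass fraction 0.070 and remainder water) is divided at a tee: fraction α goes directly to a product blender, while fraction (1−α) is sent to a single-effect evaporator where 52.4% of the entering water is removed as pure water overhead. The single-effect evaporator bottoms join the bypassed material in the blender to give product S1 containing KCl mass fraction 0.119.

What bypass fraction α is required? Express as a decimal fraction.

All 543×0.070 = 38.01 g/s of KCl reaches S1, so S1 = 38.01/0.119 = 319.41 g/s and vapour = 223.59 g/s.
The evaporator receives (1−α)·543 of feed at 0.930 water and removes 0.524 of that water:
0.524×0.930×(1−α)×543 = 223.59
(1−α) = 223.59/264.61 = 0.8450;  α = 0.1550.

0.155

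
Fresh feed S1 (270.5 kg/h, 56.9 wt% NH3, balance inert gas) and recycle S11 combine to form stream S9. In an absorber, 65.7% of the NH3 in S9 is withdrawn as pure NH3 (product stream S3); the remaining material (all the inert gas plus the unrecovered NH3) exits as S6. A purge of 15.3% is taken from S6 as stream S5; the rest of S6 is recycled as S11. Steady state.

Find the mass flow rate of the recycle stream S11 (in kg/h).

inert gas enters only via S1 and leaves only via the purge: 270.5×0.431 = 0.153×(inert gas in S6), and the absorber passes all inert gas, so inert gas in S9 = inert gas in S6 = 762 kg/h.
NH3 in S9: m_A = 270.5×0.569 + (1−0.153)·(1−0.657)·m_A, so m_A = 153.91/0.7095 = 216.94 kg/h.
S6 = (1−0.657)×216.94 + 762 = 836.41 kg/h.
Recycle S11 = (1−0.153)×836.41 = 708.44 kg/h.

708.4 kg/h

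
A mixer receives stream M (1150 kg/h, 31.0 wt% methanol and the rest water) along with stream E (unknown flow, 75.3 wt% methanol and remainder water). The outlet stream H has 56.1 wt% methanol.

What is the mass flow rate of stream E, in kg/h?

1503 kg/h

Let E be the unknown flow. Total out = 1150 + E.
methanol balance: 356.5 + 0.753·E = 0.561·(1150 + E)
(0.753 − 0.561)·E = 0.561×1150 − 356.5 = 288.65
E = 288.65 / 0.192 = 1503.4 kg/h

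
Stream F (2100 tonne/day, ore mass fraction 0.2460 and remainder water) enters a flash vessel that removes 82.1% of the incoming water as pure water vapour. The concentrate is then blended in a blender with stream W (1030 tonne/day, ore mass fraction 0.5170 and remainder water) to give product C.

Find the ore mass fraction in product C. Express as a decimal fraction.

0.5733

Vapour removed = 0.821×0.754×2100 = 1300 tonne/day; concentrate = 800.03 tonne/day.
ore reaching the mixer = 516.6 (from concentrate) + 1030×0.517 = 1049.1 tonne/day.
Product flow = 800.03 + 1030 = 1830 tonne/day; ore fraction = 0.5733.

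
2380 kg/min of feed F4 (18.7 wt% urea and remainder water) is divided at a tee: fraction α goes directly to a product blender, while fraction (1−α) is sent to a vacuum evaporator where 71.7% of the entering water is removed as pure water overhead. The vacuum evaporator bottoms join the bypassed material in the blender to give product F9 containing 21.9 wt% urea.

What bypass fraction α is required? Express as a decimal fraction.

0.749

All 2380×0.187 = 445.06 kg/min of urea reaches F9, so F9 = 445.06/0.219 = 2032.2 kg/min and vapour = 347.76 kg/min.
The evaporator receives (1−α)·2380 of feed at 0.813 water and removes 0.717 of that water:
0.717×0.813×(1−α)×2380 = 347.76
(1−α) = 347.76/1387.4 = 0.2507;  α = 0.7493.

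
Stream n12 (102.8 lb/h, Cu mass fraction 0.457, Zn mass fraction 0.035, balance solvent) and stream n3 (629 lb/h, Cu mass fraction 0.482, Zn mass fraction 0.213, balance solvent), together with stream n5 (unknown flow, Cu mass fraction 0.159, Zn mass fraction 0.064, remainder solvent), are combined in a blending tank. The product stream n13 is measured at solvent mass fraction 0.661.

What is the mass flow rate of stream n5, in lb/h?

Let n5 be the unknown flow. Total out = 731.8 + n5.
solvent balance: 244.07 + 0.777·n5 = 0.661·(731.8 + n5)
(0.777 − 0.661)·n5 = 0.661×731.8 − 244.07 = 239.65
n5 = 239.65 / 0.116 = 2066 lb/h

2066 lb/h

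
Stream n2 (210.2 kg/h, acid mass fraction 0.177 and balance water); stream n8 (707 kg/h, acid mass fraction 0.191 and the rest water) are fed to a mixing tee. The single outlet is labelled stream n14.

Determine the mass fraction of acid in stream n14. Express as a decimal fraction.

0.188

Total flow out = 210.2 + 707 = 917.2 kg/h.
acid in = 210.2×0.177 + 707×0.191 = 172.24 kg/h.
acid mass fraction in n14 = 172.24/917.2 = 0.188.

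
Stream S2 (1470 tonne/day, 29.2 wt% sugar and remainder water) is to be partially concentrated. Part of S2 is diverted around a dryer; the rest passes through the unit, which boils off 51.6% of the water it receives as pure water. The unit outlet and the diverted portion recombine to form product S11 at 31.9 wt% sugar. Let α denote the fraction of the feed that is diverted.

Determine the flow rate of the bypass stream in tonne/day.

1129 tonne/day

All 1470×0.292 = 429.24 tonne/day of sugar reaches S11, so S11 = 429.24/0.319 = 1345.6 tonne/day and vapour = 124.42 tonne/day.
The evaporator receives (1−α)·1470 of feed at 0.708 water and removes 0.516 of that water:
0.516×0.708×(1−α)×1470 = 124.42
(1−α) = 124.42/537.03 = 0.2317;  α = 0.7683.
Bypass flow = 0.7683×1470 = 1129.4 tonne/day.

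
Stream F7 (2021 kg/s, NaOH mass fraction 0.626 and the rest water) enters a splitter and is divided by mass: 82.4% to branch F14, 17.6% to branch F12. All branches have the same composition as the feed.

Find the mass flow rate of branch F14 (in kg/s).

Branch F14 flow = 0.824×2021 = 1665.3 kg/s.

1665 kg/s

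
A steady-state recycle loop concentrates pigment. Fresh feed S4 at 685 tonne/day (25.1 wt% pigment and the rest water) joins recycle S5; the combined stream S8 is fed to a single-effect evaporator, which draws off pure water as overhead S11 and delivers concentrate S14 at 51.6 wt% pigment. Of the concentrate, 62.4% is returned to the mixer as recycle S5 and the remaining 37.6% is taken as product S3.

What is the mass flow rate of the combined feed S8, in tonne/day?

Overall pigment balance (none leaves overhead): pigment in fresh feed = pigment in product, i.e. 685×0.251 = (1−0.624)·S14·0.516.
S14 = 171.94/(0.516×0.376) = 886.19 tonne/day.
Recycle S5 = 0.624×886.19 = 552.98 tonne/day.
Combined feed S8 = 685 + 552.98 = 1238 tonne/day.

1238 tonne/day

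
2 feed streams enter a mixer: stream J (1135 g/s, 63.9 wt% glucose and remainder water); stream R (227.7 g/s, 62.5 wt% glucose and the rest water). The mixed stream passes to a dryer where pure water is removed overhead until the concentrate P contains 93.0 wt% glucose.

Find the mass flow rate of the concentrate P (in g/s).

glucose entering = 1135×0.639 + 227.7×0.625 = 867.58 g/s.
All glucose reports to P, so P = 867.58/0.930 = 932.88 g/s.

932.9 g/s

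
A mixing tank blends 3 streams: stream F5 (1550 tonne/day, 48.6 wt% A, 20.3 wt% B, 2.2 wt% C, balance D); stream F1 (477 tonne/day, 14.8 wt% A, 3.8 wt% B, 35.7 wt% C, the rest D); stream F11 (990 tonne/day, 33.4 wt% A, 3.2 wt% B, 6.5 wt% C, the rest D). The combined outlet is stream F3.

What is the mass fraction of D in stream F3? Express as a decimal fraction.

0.407

Total flow out = 1550 + 477 + 990 = 3017 tonne/day.
D in = 1550×0.289 + 477×0.457 + 990×0.569 = 1229.2 tonne/day.
D mass fraction in F3 = 1229.2/3017 = 0.407.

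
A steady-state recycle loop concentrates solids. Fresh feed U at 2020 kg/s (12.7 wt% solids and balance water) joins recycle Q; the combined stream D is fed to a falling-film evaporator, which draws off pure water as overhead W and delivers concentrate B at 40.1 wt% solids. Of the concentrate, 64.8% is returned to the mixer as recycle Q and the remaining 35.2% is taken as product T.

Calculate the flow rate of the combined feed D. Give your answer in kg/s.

3198 kg/s

Overall solids balance (none leaves overhead): solids in fresh feed = solids in product, i.e. 2020×0.127 = (1−0.648)·B·0.401.
B = 256.54/(0.401×0.352) = 1817.5 kg/s.
Recycle Q = 0.648×1817.5 = 1177.7 kg/s.
Combined feed D = 2020 + 1177.7 = 3197.7 kg/s.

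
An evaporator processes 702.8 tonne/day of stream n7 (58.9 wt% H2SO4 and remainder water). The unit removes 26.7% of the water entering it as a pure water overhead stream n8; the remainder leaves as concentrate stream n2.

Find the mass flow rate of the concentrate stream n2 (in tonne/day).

water entering = 702.8×0.411 = 288.85 tonne/day; overhead removed = 0.267×288.85 = 77.123 tonne/day.
Concentrate = 702.8 − 77.123 = 625.68 tonne/day.

625.7 tonne/day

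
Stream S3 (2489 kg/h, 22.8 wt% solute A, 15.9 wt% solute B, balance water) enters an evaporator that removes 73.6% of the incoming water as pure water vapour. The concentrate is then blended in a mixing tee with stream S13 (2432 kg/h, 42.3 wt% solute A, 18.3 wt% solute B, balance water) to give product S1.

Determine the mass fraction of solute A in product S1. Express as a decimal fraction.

Vapour removed = 0.736×0.613×2489 = 1123 kg/h; concentrate = 1366 kg/h.
solute A reaching the mixer = 567.49 (from concentrate) + 2432×0.423 = 1596.2 kg/h.
Product flow = 1366 + 2432 = 3798 kg/h; solute A fraction = 0.420.

0.420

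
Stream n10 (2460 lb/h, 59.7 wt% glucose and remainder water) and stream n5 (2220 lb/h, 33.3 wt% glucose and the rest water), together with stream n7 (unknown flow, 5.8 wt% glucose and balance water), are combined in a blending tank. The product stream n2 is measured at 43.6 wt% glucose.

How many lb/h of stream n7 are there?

442.9 lb/h

Let n7 be the unknown flow. Total out = 4680 + n7.
glucose balance: 2207.9 + 0.058·n7 = 0.436·(4680 + n7)
(0.058 − 0.436)·n7 = 0.436×4680 − 2207.9 = -167.4
n7 = -167.4 / -0.378 = 442.86 lb/h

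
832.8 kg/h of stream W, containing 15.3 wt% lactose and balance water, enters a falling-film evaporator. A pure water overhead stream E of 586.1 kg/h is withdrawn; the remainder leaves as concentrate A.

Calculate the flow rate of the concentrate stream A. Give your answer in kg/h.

Concentrate = 832.8 − 586.1 = 246.7 kg/h.

246.7 kg/h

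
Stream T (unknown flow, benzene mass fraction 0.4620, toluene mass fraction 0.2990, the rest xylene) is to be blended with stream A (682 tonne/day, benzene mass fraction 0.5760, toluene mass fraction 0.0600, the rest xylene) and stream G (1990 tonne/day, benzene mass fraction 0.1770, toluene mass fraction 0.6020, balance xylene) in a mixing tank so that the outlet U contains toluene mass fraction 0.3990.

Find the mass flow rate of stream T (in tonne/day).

Let T be the unknown flow. Total out = 2672 + T.
toluene balance: 1238.9 + 0.299·T = 0.399·(2672 + T)
(0.299 − 0.399)·T = 0.399×2672 − 1238.9 = -172.77
T = -172.77 / -0.100 = 1727.7 tonne/day

1728 tonne/day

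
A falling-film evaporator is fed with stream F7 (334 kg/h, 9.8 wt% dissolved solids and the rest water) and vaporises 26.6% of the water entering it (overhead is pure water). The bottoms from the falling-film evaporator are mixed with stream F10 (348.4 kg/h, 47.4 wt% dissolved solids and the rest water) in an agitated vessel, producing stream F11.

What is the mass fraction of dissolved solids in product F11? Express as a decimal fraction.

Vapour removed = 0.266×0.902×334 = 80.137 kg/h; concentrate = 253.86 kg/h.
dissolved solids reaching the mixer = 32.732 (from concentrate) + 348.4×0.474 = 197.87 kg/h.
Product flow = 253.86 + 348.4 = 602.26 kg/h; dissolved solids fraction = 0.329.

0.329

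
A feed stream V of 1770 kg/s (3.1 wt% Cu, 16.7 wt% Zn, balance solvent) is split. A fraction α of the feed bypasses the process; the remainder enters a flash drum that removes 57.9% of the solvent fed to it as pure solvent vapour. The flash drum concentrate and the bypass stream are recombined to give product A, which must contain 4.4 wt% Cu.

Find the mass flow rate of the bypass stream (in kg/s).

All 1770×0.031 = 54.87 kg/s of Cu reaches A, so A = 54.87/0.044 = 1247 kg/s and vapour = 522.95 kg/s.
The evaporator receives (1−α)·1770 of feed at 0.802 solvent and removes 0.579 of that solvent:
0.579×0.802×(1−α)×1770 = 522.95
(1−α) = 522.95/821.91 = 0.6363;  α = 0.3637.
Bypass flow = 0.3637×1770 = 643.81 kg/s.

643.8 kg/s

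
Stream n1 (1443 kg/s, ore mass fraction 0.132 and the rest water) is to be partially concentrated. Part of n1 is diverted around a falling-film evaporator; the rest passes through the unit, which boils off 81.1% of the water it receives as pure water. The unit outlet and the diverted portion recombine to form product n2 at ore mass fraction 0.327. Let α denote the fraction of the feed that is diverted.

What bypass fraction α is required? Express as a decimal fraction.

All 1443×0.132 = 190.48 kg/s of ore reaches n2, so n2 = 190.48/0.327 = 582.5 kg/s and vapour = 860.5 kg/s.
The evaporator receives (1−α)·1443 of feed at 0.868 water and removes 0.811 of that water:
0.811×0.868×(1−α)×1443 = 860.5
(1−α) = 860.5/1015.8 = 0.8471;  α = 0.1529.

0.153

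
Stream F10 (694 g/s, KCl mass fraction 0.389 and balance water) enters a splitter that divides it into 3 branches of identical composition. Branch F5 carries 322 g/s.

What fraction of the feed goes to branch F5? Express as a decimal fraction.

0.464

Fraction to F5 = 322/694 = 0.4640.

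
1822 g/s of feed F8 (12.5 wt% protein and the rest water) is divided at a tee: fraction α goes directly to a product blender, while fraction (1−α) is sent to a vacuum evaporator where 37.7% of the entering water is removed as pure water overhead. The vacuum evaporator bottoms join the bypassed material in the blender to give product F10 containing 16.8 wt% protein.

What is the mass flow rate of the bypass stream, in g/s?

All 1822×0.125 = 227.75 g/s of protein reaches F10, so F10 = 227.75/0.168 = 1355.7 g/s and vapour = 466.35 g/s.
The evaporator receives (1−α)·1822 of feed at 0.875 water and removes 0.377 of that water:
0.377×0.875×(1−α)×1822 = 466.35
(1−α) = 466.35/601.03 = 0.7759;  α = 0.2241.
Bypass flow = 0.2241×1822 = 408.3 g/s.

408.3 g/s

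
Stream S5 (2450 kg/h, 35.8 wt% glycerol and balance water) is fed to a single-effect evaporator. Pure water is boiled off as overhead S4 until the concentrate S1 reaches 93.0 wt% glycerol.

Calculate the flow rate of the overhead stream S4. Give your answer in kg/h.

glycerol is conserved: 2450×0.358 = 877.1 kg/h all reports to the concentrate.
Concentrate = 877.1/(target fraction) = 943.12 kg/h.
Overhead = 2450 − 943.12 = 1506.9 kg/h.

1507 kg/h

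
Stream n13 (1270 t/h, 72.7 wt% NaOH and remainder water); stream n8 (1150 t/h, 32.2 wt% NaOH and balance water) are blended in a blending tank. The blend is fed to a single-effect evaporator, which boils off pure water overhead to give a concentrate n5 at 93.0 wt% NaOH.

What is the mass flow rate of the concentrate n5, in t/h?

1391 t/h

NaOH entering = 1270×0.727 + 1150×0.322 = 1293.6 t/h.
All NaOH reports to n5, so n5 = 1293.6/0.930 = 1391 t/h.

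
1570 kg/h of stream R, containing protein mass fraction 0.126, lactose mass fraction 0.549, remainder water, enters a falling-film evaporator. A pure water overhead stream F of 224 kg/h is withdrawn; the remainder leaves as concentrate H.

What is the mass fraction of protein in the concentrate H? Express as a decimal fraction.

0.147

protein is not removed: 1570×0.126 = 197.82 kg/h of protein enters H.
Concentrate = 1570 − 224 = 1346 kg/h.
Mass fraction = 197.82/1346 = 0.147.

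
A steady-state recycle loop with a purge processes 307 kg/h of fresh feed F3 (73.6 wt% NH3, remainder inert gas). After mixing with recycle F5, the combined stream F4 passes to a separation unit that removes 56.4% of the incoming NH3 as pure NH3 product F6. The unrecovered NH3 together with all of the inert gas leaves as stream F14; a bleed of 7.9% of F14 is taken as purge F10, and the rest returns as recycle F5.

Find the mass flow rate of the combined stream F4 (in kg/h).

inert gas enters only via F3 and leaves only via the purge: 307×0.264 = 0.079×(inert gas in F14), and the separation unit passes all inert gas, so inert gas in F4 = inert gas in F14 = 1025.9 kg/h.
NH3 in F4: m_A = 307×0.736 + (1−0.079)·(1−0.564)·m_A, so m_A = 225.95/0.5984 = 377.57 kg/h.
F4 = 377.57 + 1025.9 = 1403.5 kg/h.

1403 kg/h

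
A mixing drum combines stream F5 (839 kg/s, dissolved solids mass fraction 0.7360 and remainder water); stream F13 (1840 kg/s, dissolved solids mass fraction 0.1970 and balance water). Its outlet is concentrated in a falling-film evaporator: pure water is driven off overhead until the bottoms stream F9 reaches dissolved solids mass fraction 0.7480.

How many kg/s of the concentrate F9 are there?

dissolved solids entering = 839×0.736 + 1840×0.197 = 979.98 kg/s.
All dissolved solids reports to F9, so F9 = 979.98/0.748 = 1310.1 kg/s.

1310 kg/s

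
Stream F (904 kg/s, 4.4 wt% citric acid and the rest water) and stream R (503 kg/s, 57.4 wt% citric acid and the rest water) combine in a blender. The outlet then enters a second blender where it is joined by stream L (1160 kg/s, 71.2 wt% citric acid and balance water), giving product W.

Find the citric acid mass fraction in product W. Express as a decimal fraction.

0.4497

Overall, product flow = 2567 kg/s.
citric acid in = 904×0.044 + 503×0.574 + 1160×0.712 = 1154.4 kg/s.
citric acid fraction in W = 0.4497.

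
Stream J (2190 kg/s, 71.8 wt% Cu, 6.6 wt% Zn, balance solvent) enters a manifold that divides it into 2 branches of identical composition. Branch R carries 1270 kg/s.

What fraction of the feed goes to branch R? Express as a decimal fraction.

Fraction to R = 1270/2190 = 0.5799.

0.580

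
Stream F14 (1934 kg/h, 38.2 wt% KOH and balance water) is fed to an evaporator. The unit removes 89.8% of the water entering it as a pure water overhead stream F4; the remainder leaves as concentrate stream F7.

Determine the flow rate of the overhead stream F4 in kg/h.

water entering = 1934×0.618 = 1195.2 kg/h; overhead removed = 0.898×1195.2 = 1073.3 kg/h.

1073 kg/h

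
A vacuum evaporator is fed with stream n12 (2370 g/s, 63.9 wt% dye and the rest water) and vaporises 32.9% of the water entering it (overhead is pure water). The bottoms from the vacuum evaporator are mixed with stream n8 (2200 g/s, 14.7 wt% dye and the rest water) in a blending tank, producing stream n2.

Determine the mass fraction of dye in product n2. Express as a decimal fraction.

Vapour removed = 0.329×0.361×2370 = 281.48 g/s; concentrate = 2088.5 g/s.
dye reaching the mixer = 1514.4 (from concentrate) + 2200×0.147 = 1837.8 g/s.
Product flow = 2088.5 + 2200 = 4288.5 g/s; dye fraction = 0.429.

0.429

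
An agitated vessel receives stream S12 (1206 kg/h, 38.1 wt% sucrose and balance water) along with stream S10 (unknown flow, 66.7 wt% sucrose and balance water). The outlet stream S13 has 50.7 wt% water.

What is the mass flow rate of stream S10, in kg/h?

776.3 kg/h

Let S10 be the unknown flow. Total out = 1206 + S10.
water balance: 746.51 + 0.333·S10 = 0.507·(1206 + S10)
(0.333 − 0.507)·S10 = 0.507×1206 − 746.51 = -135.07
S10 = -135.07 / -0.174 = 776.28 kg/h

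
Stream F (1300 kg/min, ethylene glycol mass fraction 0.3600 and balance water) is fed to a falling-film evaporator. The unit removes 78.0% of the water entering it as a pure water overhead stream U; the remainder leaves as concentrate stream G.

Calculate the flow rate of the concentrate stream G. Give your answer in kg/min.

water entering = 1300×0.640 = 832 kg/min; overhead removed = 0.780×832 = 648.96 kg/min.
Concentrate = 1300 − 648.96 = 651.04 kg/min.

651 kg/min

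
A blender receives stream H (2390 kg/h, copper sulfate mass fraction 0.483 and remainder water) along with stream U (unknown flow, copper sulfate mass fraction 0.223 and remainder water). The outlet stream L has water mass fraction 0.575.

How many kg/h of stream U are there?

Let U be the unknown flow. Total out = 2390 + U.
water balance: 1235.6 + 0.777·U = 0.575·(2390 + U)
(0.777 − 0.575)·U = 0.575×2390 − 1235.6 = 138.62
U = 138.62 / 0.202 = 686.24 kg/h

686.2 kg/h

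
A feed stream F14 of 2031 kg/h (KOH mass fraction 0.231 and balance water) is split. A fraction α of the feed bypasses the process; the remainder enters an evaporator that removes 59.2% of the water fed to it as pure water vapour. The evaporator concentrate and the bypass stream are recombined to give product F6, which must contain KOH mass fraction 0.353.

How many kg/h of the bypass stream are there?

489.1 kg/h

All 2031×0.231 = 469.16 kg/h of KOH reaches F6, so F6 = 469.16/0.353 = 1329.1 kg/h and vapour = 701.93 kg/h.
The evaporator receives (1−α)·2031 of feed at 0.769 water and removes 0.592 of that water:
0.592×0.769×(1−α)×2031 = 701.93
(1−α) = 701.93/924.61 = 0.7592;  α = 0.2408.
Bypass flow = 0.2408×2031 = 489.13 kg/h.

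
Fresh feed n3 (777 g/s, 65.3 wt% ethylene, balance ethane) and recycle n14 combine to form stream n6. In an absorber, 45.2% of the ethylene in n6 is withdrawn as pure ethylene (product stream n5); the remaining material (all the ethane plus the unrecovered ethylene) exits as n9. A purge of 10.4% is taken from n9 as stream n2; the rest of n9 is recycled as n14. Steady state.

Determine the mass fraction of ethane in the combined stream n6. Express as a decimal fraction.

0.7223

ethane enters only via n3 and leaves only via the purge: 777×0.347 = 0.104×(ethane in n9), and the absorber passes all ethane, so ethane in n6 = ethane in n9 = 2592.5 g/s.
ethylene in n6: m_A = 777×0.653 + (1−0.104)·(1−0.452)·m_A, so m_A = 507.38/0.5090 = 996.83 g/s.
n6 = 996.83 + 2592.5 = 3589.3 g/s.
ethane fraction in n6 = 2592.5/3589.3 = 0.7223.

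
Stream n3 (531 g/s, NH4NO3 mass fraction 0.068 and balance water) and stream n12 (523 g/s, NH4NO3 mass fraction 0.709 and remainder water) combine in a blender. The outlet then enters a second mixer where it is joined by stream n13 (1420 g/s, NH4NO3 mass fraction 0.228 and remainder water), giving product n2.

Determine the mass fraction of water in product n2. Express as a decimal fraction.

0.705

Overall, product flow = 2474 g/s.
water in = 531×0.932 + 523×0.291 + 1420×0.772 = 1743.3 g/s.
water fraction in n2 = 0.705.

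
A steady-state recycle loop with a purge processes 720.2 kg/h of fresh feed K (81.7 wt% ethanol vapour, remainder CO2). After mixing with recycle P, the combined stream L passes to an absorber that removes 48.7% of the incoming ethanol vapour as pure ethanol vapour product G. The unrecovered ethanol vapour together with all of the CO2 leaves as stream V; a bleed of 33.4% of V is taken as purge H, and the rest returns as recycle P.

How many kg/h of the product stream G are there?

435.3 kg/h

ethanol vapour in L: m_A = 720.2×0.817 + (1−0.334)·(1−0.487)·m_A, so m_A = 588.4/0.6583 = 893.77 kg/h.
Product G = 0.487×893.77 = 435.26 kg/h.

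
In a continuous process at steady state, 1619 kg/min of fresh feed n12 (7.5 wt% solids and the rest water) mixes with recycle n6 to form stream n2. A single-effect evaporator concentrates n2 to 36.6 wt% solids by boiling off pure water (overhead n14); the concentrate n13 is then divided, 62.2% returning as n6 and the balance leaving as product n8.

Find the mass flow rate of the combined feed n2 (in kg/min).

Overall solids balance (none leaves overhead): solids in fresh feed = solids in product, i.e. 1619×0.075 = (1−0.622)·n13·0.366.
n13 = 121.42/(0.366×0.378) = 877.68 kg/min.
Recycle n6 = 0.622×877.68 = 545.92 kg/min.
Combined feed n2 = 1619 + 545.92 = 2164.9 kg/min.

2165 kg/min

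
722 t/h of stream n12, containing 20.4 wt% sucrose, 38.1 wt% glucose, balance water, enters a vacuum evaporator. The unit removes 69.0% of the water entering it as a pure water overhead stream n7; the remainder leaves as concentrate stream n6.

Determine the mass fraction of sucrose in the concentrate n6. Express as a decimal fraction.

sucrose is not removed: 722×0.204 = 147.29 t/h of sucrose enters n6.
water entering = 722×0.415 = 299.63 t/h; overhead removed = 0.690×299.63 = 206.74 t/h.
Concentrate = 722 − 206.74 = 515.26 t/h.
Mass fraction = 147.29/515.26 = 0.2859.

0.2859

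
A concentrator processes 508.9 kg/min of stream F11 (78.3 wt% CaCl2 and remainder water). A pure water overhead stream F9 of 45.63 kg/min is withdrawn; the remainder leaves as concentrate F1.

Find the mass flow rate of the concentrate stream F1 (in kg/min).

463.3 kg/min

Concentrate = 508.9 − 45.63 = 463.27 kg/min.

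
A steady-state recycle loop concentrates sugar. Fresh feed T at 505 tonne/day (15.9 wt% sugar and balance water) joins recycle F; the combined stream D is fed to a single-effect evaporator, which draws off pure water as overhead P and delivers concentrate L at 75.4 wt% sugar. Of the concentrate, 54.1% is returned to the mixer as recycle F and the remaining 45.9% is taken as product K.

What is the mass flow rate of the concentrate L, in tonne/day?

232 tonne/day

Overall sugar balance (none leaves overhead): sugar in fresh feed = sugar in product, i.e. 505×0.159 = (1−0.541)·L·0.754.
L = 80.295/(0.754×0.459) = 232.01 tonne/day.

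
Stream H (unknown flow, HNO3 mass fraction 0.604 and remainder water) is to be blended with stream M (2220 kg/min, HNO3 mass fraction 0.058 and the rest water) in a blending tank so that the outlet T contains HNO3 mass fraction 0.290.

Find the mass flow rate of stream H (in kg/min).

Let H be the unknown flow. Total out = 2220 + H.
HNO3 balance: 128.76 + 0.604·H = 0.290·(2220 + H)
(0.604 − 0.290)·H = 0.290×2220 − 128.76 = 515.04
H = 515.04 / 0.314 = 1640.3 kg/min

1640 kg/min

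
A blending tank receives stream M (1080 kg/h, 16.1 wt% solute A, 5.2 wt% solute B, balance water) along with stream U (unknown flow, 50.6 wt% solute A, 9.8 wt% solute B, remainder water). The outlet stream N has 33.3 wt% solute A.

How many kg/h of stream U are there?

Let U be the unknown flow. Total out = 1080 + U.
solute A balance: 173.88 + 0.506·U = 0.333·(1080 + U)
(0.506 − 0.333)·U = 0.333×1080 − 173.88 = 185.76
U = 185.76 / 0.173 = 1073.8 kg/h

1074 kg/h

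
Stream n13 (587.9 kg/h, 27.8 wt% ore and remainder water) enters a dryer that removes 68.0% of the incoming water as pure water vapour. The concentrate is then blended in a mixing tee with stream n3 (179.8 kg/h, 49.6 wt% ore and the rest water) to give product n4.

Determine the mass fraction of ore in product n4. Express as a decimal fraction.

0.527

Vapour removed = 0.680×0.722×587.9 = 288.64 kg/h; concentrate = 299.26 kg/h.
ore reaching the mixer = 163.44 (from concentrate) + 179.8×0.496 = 252.62 kg/h.
Product flow = 299.26 + 179.8 = 479.06 kg/h; ore fraction = 0.527.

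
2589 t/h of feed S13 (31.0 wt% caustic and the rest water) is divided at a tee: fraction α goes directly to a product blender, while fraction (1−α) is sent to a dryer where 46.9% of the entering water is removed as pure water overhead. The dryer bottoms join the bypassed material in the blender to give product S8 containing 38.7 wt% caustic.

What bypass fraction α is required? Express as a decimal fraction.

All 2589×0.310 = 802.59 t/h of caustic reaches S8, so S8 = 802.59/0.387 = 2073.9 t/h and vapour = 515.12 t/h.
The evaporator receives (1−α)·2589 of feed at 0.690 water and removes 0.469 of that water:
0.469×0.690×(1−α)×2589 = 515.12
(1−α) = 515.12/837.83 = 0.6148;  α = 0.3852.

0.385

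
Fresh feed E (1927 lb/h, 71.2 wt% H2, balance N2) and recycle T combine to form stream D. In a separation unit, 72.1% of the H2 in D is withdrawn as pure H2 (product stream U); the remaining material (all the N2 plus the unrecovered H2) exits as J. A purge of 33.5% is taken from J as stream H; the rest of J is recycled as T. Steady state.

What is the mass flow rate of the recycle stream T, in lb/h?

N2 enters only via E and leaves only via the purge: 1927×0.288 = 0.335×(N2 in J), and the separation unit passes all N2, so N2 in D = N2 in J = 1656.6 lb/h.
H2 in D: m_A = 1927×0.712 + (1−0.335)·(1−0.721)·m_A, so m_A = 1372/0.8145 = 1684.6 lb/h.
J = (1−0.721)×1684.6 + 1656.6 = 2126.6 lb/h.
Recycle T = (1−0.335)×2126.6 = 1414.2 lb/h.

1414 lb/h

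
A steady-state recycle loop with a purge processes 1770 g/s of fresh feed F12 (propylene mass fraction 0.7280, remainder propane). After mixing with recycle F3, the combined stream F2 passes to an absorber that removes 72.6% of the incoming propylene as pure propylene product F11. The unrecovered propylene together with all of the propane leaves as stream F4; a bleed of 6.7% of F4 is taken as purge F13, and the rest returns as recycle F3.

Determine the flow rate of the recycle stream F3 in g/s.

propane enters only via F12 and leaves only via the purge: 1770×0.272 = 0.067×(propane in F4), and the absorber passes all propane, so propane in F2 = propane in F4 = 7185.7 g/s.
propylene in F2: m_A = 1770×0.728 + (1−0.067)·(1−0.726)·m_A, so m_A = 1288.6/0.7444 = 1731.1 g/s.
F4 = (1−0.726)×1731.1 + 7185.7 = 7660 g/s.
Recycle F3 = (1−0.067)×7660 = 7146.8 g/s.

7147 g/s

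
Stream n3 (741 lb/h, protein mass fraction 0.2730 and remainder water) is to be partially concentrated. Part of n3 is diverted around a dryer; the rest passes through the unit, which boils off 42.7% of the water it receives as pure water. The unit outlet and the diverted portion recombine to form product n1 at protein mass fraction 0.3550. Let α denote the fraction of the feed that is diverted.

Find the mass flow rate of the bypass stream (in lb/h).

189.6 lb/h

All 741×0.273 = 202.29 lb/h of protein reaches n1, so n1 = 202.29/0.355 = 569.84 lb/h and vapour = 171.16 lb/h.
The evaporator receives (1−α)·741 of feed at 0.727 water and removes 0.427 of that water:
0.427×0.727×(1−α)×741 = 171.16
(1−α) = 171.16/230.03 = 0.7441;  α = 0.2559.
Bypass flow = 0.2559×741 = 189.63 lb/h.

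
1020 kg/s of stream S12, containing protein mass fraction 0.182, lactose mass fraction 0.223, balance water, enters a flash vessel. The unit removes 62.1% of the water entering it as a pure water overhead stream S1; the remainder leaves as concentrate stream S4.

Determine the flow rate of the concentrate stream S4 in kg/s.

643.1 kg/s

water entering = 1020×0.595 = 606.9 kg/s; overhead removed = 0.621×606.9 = 376.88 kg/s.
Concentrate = 1020 − 376.88 = 643.12 kg/s.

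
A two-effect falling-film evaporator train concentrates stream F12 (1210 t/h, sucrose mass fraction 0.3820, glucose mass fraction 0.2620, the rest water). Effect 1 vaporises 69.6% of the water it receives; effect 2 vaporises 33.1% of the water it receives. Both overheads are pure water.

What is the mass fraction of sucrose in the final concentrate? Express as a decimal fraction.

0.5332

water in feed = 1210×0.356 = 430.76 t/h.
After stage 1: water left = (1−0.696)×430.76 = 130.95; stream total = 910.19 t/h.
After stage 2: water left = (1−0.331)×130.95 = 87.606; final concentrate = 866.85 t/h.
sucrose fraction = 462.22/866.85 = 0.5332.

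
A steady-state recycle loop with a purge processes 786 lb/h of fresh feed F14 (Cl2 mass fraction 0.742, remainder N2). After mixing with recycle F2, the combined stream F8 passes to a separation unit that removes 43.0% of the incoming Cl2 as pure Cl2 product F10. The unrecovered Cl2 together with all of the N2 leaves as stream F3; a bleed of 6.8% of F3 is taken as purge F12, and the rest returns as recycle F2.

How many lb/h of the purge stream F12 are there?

N2 enters only via F14 and leaves only via the purge: 786×0.258 = 0.068×(N2 in F3), and the separation unit passes all N2, so N2 in F8 = N2 in F3 = 2982.2 lb/h.
Cl2 in F8: m_A = 786×0.742 + (1−0.068)·(1−0.430)·m_A, so m_A = 583.21/0.4688 = 1244.2 lb/h.
F3 = (1−0.430)×1244.2 + 2982.2 = 3691.3 lb/h.
Purge F12 = 0.068×3691.3 = 251.01 lb/h.

251 lb/h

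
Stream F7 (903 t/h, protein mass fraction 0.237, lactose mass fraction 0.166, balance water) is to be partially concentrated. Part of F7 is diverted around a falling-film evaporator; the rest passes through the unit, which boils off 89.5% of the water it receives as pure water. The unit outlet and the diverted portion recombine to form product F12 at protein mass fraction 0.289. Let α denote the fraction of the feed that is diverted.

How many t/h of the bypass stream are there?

598.9 t/h

All 903×0.237 = 214.01 t/h of protein reaches F12, so F12 = 214.01/0.289 = 740.52 t/h and vapour = 162.48 t/h.
The evaporator receives (1−α)·903 of feed at 0.597 water and removes 0.895 of that water:
0.895×0.597×(1−α)×903 = 162.48
(1−α) = 162.48/482.49 = 0.3368;  α = 0.6632.
Bypass flow = 0.6632×903 = 598.91 t/h.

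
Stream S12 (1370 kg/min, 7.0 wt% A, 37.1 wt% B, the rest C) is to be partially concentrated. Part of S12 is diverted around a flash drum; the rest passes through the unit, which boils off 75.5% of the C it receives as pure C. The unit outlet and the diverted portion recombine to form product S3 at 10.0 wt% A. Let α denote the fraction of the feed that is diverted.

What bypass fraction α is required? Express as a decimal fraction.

0.289

All 1370×0.070 = 95.9 kg/min of A reaches S3, so S3 = 95.9/0.100 = 959 kg/min and vapour = 411 kg/min.
The evaporator receives (1−α)·1370 of feed at 0.559 C and removes 0.755 of that C:
0.755×0.559×(1−α)×1370 = 411
(1−α) = 411/578.2 = 0.7108;  α = 0.2892.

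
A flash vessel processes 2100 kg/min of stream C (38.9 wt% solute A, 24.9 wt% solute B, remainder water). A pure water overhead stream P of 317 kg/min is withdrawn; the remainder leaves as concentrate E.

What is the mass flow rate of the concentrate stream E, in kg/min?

Concentrate = 2100 − 317 = 1783 kg/min.

1783 kg/min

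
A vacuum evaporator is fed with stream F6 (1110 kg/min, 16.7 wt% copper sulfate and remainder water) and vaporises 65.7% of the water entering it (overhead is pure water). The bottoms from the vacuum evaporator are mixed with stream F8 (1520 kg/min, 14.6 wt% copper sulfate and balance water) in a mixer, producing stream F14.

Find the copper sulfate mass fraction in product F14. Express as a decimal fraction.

0.2014

Vapour removed = 0.657×0.833×1110 = 607.48 kg/min; concentrate = 502.52 kg/min.
copper sulfate reaching the mixer = 185.37 (from concentrate) + 1520×0.146 = 407.29 kg/min.
Product flow = 502.52 + 1520 = 2022.5 kg/min; copper sulfate fraction = 0.2014.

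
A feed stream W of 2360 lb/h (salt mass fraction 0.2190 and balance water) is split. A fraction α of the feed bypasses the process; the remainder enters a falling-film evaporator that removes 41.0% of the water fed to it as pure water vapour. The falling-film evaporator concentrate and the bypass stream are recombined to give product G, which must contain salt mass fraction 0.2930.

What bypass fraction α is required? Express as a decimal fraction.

0.211

All 2360×0.219 = 516.84 lb/h of salt reaches G, so G = 516.84/0.293 = 1764 lb/h and vapour = 596.04 lb/h.
The evaporator receives (1−α)·2360 of feed at 0.781 water and removes 0.410 of that water:
0.410×0.781×(1−α)×2360 = 596.04
(1−α) = 596.04/755.7 = 0.7887;  α = 0.2113.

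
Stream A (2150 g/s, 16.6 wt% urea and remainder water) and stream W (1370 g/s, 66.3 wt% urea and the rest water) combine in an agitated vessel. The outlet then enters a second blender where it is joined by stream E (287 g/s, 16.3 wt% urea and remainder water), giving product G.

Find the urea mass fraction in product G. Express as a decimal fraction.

0.3446

Overall, product flow = 3807 g/s.
urea in = 2150×0.166 + 1370×0.663 + 287×0.163 = 1312 g/s.
urea fraction in G = 0.3446.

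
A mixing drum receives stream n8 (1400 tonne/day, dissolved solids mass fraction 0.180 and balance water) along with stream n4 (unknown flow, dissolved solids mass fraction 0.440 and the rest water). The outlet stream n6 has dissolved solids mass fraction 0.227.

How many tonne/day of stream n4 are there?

Let n4 be the unknown flow. Total out = 1400 + n4.
dissolved solids balance: 252 + 0.440·n4 = 0.227·(1400 + n4)
(0.440 − 0.227)·n4 = 0.227×1400 − 252 = 65.8
n4 = 65.8 / 0.213 = 308.92 tonne/day

308.9 tonne/day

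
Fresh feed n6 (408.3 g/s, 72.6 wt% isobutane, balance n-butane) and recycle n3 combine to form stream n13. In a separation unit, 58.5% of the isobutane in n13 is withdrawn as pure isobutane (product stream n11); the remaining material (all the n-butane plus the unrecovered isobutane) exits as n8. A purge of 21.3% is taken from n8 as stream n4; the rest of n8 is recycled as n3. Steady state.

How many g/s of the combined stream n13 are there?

965.4 g/s

n-butane enters only via n6 and leaves only via the purge: 408.3×0.274 = 0.213×(n-butane in n8), and the separation unit passes all n-butane, so n-butane in n13 = n-butane in n8 = 525.23 g/s.
isobutane in n13: m_A = 408.3×0.726 + (1−0.213)·(1−0.585)·m_A, so m_A = 296.43/0.6734 = 440.2 g/s.
n13 = 440.2 + 525.23 = 965.43 g/s.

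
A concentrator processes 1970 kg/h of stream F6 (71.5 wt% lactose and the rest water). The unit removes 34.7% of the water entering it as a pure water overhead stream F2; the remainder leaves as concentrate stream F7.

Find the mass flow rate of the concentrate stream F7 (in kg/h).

water entering = 1970×0.285 = 561.45 kg/h; overhead removed = 0.347×561.45 = 194.82 kg/h.
Concentrate = 1970 − 194.82 = 1775.2 kg/h.

1775 kg/h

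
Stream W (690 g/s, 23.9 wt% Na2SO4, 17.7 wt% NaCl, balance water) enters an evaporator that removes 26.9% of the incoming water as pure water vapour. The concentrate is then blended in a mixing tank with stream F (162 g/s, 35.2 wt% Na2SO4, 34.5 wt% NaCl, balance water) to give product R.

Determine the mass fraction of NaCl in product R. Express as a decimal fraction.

0.239

Vapour removed = 0.269×0.584×690 = 108.4 g/s; concentrate = 581.6 g/s.
NaCl reaching the mixer = 122.13 (from concentrate) + 162×0.345 = 178.02 g/s.
Product flow = 581.6 + 162 = 743.6 g/s; NaCl fraction = 0.239.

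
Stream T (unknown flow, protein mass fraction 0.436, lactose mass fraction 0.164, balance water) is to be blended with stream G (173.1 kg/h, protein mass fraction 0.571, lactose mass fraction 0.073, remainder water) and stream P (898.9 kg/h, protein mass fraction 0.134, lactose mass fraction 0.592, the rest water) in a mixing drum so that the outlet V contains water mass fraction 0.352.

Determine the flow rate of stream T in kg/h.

1446 kg/h

Let T be the unknown flow. Total out = 1072 + T.
water balance: 307.92 + 0.400·T = 0.352·(1072 + T)
(0.400 − 0.352)·T = 0.352×1072 − 307.92 = 69.422
T = 69.422 / 0.048 = 1446.3 kg/h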